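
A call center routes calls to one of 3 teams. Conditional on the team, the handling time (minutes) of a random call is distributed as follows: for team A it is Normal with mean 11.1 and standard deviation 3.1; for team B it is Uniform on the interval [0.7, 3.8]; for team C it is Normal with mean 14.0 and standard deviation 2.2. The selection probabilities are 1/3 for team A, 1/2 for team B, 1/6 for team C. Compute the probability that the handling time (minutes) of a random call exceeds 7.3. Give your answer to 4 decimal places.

0.4631

Conditional on each team, P(X > 7.3): A: 0.889864; B: 0; C: 0.998838.
By total probability, P(X > 7.3) = 0.333333·0.889864 + 0.5·0 + 0.166667·0.998838 = 0.463094.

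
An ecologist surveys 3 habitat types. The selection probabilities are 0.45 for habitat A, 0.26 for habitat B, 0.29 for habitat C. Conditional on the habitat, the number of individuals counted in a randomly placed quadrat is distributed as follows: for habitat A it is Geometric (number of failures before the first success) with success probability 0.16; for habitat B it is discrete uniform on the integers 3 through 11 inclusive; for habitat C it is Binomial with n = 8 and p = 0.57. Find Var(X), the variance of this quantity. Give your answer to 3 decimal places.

Per component, A: μ=5.25, E[X²]=60.375; B: μ=7, E[X²]=55.6667; C: μ=4.56, E[X²]=22.7544.
E[X] = 0.45·5.25 + 0.26·7 + 0.29·4.56 = 5.5049.
E[X²] = 0.45·60.375 + 0.26·55.6667 + 0.29·22.7544 = 48.2409.
Var(X) = E[X²] − (E[X])² = 48.2409 − 30.3039 = 17.9369.

17.937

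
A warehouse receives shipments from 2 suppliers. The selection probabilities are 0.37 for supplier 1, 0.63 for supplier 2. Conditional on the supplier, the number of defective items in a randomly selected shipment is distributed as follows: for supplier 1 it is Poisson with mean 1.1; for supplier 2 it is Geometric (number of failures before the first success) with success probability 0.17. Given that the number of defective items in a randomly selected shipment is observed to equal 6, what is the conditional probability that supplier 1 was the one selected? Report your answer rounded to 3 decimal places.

0.009

Likelihoods P(X=6 | ·): 1: 0.00081903; 2: 0.0555799.
Posterior ∝ prior × likelihood. Numerator for 1: 0.37·0.00081903 = 0.000303041.
Normalizing constant: 0.37·0.00081903 + 0.63·0.0555799 = 0.0353184.
P(1 | observation) = 0.000303041 / 0.0353184 = 0.00858027.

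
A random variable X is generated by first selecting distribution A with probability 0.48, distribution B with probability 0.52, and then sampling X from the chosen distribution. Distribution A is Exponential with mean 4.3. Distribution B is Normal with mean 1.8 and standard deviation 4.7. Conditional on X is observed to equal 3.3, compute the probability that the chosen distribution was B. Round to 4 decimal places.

Likelihoods f(3.3 | ·): A: 0.107953; B: 0.0806667.
Posterior ∝ prior × likelihood. Numerator for B: 0.52·0.0806667 = 0.0419467.
Normalizing constant: 0.48·0.107953 + 0.52·0.0806667 = 0.0937643.
P(B | observation) = 0.0419467 / 0.0937643 = 0.447363.

0.4474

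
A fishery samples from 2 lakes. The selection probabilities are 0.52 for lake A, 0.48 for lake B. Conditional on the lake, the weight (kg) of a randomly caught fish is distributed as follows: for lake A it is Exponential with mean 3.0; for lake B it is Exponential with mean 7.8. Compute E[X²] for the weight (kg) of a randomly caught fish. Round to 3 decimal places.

For each component E[X²] = Var + (mean)², giving A: 18; B: 121.68.
Overall E[X²] = 0.52·18 + 0.48·121.68 = 67.7664.

67.766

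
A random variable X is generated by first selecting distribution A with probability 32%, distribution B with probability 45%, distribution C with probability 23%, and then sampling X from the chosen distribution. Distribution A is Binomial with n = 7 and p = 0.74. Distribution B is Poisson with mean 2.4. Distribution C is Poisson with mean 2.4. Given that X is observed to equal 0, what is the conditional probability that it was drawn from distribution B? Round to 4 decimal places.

Likelihoods P(X=0 | ·): A: 8.03181e-05; B: 0.090718; C: 0.090718.
Posterior ∝ prior × likelihood. Numerator for B: 0.45·0.090718 = 0.0408231.
Normalizing constant: 0.32·8.03181e-05 + 0.45·0.090718 + 0.23·0.090718 = 0.0617139.
P(B | observation) = 0.0408231 / 0.0617139 = 0.661489.

0.6615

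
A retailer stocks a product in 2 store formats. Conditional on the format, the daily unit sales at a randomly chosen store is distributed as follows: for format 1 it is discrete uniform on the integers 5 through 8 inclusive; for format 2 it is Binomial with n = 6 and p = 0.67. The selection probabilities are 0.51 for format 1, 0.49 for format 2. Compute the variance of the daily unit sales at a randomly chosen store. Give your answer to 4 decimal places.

Per component, 1: μ=6.5, E[X²]=43.5; 2: μ=4.02, E[X²]=17.487.
E[X] = 0.51·6.5 + 0.49·4.02 = 5.2848.
E[X²] = 0.51·43.5 + 0.49·17.487 = 30.7536.
Var(X) = E[X²] − (E[X])² = 30.7536 − 27.9291 = 2.82452.

2.8245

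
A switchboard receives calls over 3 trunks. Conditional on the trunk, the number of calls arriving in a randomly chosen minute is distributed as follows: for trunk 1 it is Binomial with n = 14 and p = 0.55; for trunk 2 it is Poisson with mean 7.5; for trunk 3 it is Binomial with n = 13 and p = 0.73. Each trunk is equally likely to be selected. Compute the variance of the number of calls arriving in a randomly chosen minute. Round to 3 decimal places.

Per component, 1: μ=7.7, E[X²]=62.755; 2: μ=7.5, E[X²]=63.75; 3: μ=9.49, E[X²]=92.6224.
E[X] = 0.333333·7.7 + 0.333333·7.5 + 0.333333·9.49 = 8.23.
E[X²] = 0.333333·62.755 + 0.333333·63.75 + 0.333333·92.6224 = 73.0425.
Var(X) = E[X²] − (E[X])² = 73.0425 − 67.7329 = 5.30957.

5.310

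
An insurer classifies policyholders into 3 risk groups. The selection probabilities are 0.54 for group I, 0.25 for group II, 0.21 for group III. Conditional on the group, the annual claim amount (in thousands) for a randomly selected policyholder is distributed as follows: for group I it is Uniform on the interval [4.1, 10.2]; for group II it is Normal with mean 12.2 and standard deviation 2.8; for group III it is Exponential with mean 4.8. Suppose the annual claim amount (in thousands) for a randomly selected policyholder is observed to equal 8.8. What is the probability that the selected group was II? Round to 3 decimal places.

Likelihoods f(8.8 | ·): I: 0.163934; II: 0.0681664; III: 0.0333083.
Posterior ∝ prior × likelihood. Numerator for II: 0.25·0.0681664 = 0.0170416.
Normalizing constant: 0.54·0.163934 + 0.25·0.0681664 + 0.21·0.0333083 = 0.112561.
P(II | observation) = 0.0170416 / 0.112561 = 0.151399.

0.151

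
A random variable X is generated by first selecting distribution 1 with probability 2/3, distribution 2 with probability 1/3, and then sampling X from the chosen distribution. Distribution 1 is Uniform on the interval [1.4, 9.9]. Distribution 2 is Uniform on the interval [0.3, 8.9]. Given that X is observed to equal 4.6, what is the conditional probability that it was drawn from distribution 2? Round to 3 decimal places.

Likelihoods f(4.6 | ·): 1: 0.117647; 2: 0.116279.
Posterior ∝ prior × likelihood. Numerator for 2: 0.333333·0.116279 = 0.0387597.
Normalizing constant: 0.666667·0.117647 + 0.333333·0.116279 = 0.117191.
P(2 | observation) = 0.0387597 / 0.117191 = 0.330739.

0.331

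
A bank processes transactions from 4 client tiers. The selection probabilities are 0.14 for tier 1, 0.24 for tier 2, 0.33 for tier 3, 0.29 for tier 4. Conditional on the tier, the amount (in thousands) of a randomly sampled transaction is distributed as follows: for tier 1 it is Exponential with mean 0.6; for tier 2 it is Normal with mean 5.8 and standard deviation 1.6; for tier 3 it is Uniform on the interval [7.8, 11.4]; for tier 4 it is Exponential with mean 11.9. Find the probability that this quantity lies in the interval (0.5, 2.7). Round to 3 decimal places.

0.112

Conditional on each tier, P(0.5 < X < 2.7): 1: 0.423489; 2: 0.0258798; 3: 0; 4: 0.161846.
By total probability, P(0.5 < X < 2.7) = 0.14·0.423489 + 0.24·0.0258798 + 0.33·0 + 0.29·0.161846 = 0.112435.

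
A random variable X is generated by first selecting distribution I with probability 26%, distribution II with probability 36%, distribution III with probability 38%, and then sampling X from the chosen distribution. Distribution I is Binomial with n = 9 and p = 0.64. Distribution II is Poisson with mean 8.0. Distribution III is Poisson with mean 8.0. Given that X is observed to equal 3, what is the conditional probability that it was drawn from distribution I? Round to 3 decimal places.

Likelihoods P(X=3 | ·): I: 0.047933; II: 0.0286261; III: 0.0286261.
Posterior ∝ prior × likelihood. Numerator for I: 0.26·0.047933 = 0.0124626.
Normalizing constant: 0.26·0.047933 + 0.36·0.0286261 + 0.38·0.0286261 = 0.0336459.
P(I | observation) = 0.0124626 / 0.0336459 = 0.370404.

0.370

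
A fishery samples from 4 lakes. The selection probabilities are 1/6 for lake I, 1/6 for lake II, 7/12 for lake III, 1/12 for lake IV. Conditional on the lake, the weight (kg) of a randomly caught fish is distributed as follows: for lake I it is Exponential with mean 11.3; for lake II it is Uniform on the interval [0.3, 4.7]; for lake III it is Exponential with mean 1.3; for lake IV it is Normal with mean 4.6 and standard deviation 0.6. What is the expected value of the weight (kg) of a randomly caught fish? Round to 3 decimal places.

Component means — I: 11.3; II: 2.5; III: 1.3; IV: 4.6.
E[X] = 0.166667·11.3 + 0.166667·2.5 + 0.583333·1.3 + 0.0833333·4.6 = 3.44167.

3.442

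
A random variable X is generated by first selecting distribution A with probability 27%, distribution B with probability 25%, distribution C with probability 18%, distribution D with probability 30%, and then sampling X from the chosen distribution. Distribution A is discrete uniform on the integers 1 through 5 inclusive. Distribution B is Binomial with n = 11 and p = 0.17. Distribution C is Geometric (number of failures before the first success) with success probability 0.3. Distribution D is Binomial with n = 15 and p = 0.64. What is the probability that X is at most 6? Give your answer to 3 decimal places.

0.700

Conditional on each component, P(X ≤ 6): A: 1; B: 0.999287; C: 0.917646; D: 0.0503786.
By total probability, P(X ≤ 6) = 0.27·1 + 0.25·0.999287 + 0.18·0.917646 + 0.3·0.0503786 = 0.700112.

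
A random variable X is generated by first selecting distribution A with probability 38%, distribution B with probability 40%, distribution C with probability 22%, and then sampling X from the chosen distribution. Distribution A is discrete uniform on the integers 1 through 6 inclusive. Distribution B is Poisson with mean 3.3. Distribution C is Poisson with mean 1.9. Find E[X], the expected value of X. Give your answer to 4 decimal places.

Component means — A: 3.5; B: 3.3; C: 1.9.
E[X] = 0.38·3.5 + 0.4·3.3 + 0.22·1.9 = 3.068.

3.0680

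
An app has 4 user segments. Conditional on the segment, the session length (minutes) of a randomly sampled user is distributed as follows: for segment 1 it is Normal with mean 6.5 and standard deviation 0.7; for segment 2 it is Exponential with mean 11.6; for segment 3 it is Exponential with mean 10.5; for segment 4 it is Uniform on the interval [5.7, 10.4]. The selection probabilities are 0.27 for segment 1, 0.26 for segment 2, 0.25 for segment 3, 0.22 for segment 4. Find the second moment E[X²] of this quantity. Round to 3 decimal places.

For each component E[X²] = Var + (mean)², giving 1: 42.74; 2: 269.12; 3: 220.5; 4: 66.6433.
Overall E[X²] = 0.27·42.74 + 0.26·269.12 + 0.25·220.5 + 0.22·66.6433 = 151.298.

151.298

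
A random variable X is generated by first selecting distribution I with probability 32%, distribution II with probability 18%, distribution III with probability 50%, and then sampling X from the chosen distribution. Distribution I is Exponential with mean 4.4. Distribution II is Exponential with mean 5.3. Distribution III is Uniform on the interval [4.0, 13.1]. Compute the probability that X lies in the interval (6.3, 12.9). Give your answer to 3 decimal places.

Conditional on each component, P(6.3 < X < 12.9): I: 0.185574; II: 0.216935; III: 0.725275.
By total probability, P(6.3 < X < 12.9) = 0.32·0.185574 + 0.18·0.216935 + 0.5·0.725275 = 0.461069.

0.461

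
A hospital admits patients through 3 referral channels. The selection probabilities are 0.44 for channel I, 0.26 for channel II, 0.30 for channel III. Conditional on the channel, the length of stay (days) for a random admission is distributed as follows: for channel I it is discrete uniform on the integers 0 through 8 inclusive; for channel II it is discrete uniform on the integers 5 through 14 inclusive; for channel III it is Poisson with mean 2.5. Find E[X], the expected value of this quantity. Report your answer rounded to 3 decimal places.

Component means — I: 4; II: 9.5; III: 2.5.
E[X] = 0.44·4 + 0.26·9.5 + 0.3·2.5 = 4.98.

4.980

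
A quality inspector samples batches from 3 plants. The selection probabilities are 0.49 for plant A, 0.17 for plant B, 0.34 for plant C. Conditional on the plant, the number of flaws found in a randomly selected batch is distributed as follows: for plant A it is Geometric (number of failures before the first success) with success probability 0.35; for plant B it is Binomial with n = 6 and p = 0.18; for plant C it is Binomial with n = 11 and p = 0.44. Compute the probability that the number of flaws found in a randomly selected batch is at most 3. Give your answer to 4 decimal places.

0.6420

Conditional on each plant, P(X ≤ 3): A: 0.821494; B: 0.988448; C: 0.20999.
By total probability, P(X ≤ 3) = 0.49·0.821494 + 0.17·0.988448 + 0.34·0.20999 = 0.641965.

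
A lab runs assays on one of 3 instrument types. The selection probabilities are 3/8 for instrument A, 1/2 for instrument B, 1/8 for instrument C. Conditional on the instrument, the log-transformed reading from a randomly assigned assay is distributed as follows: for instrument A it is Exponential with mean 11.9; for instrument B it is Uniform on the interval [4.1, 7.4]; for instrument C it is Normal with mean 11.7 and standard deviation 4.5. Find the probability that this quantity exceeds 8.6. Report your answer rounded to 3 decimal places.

Conditional on each instrument, P(X > 8.6): A: 0.485445; B: 0; C: 0.754553.
By total probability, P(X > 8.6) = 0.375·0.485445 + 0.5·0 + 0.125·0.754553 = 0.276361.

0.276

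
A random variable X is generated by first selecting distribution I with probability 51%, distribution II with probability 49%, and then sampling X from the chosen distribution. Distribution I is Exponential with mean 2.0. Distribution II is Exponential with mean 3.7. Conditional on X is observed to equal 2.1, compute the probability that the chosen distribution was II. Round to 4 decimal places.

Likelihoods f(2.1 | ·): I: 0.174969; II: 0.153217.
Posterior ∝ prior × likelihood. Numerator for II: 0.49·0.153217 = 0.0750763.
Normalizing constant: 0.51·0.174969 + 0.49·0.153217 = 0.16431.
P(II | observation) = 0.0750763 / 0.16431 = 0.456917.

0.4569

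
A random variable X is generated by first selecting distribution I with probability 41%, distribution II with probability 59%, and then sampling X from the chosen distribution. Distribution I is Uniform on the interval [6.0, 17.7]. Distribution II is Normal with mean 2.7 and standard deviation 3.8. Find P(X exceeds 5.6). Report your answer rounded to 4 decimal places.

Conditional on each component, P(X > 5.6): I: 1; II: 0.222685.
By total probability, P(X > 5.6) = 0.41·1 + 0.59·0.222685 = 0.541384.

0.5414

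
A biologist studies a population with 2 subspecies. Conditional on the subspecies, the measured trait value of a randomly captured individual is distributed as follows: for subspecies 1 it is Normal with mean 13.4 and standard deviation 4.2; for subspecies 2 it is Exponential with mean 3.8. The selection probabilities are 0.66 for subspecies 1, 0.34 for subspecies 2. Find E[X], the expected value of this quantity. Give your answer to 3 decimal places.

10.136

Component means — 1: 13.4; 2: 3.8.
E[X] = 0.66·13.4 + 0.34·3.8 = 10.136.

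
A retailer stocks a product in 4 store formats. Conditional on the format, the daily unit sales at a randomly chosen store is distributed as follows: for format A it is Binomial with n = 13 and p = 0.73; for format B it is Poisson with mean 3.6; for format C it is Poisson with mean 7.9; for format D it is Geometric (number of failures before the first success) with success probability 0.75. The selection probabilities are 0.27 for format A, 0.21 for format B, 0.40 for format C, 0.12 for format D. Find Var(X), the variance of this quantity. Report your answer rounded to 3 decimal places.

Per component, A: μ=9.49, E[X²]=92.6224; B: μ=3.6, E[X²]=16.56; C: μ=7.9, E[X²]=70.31; D: μ=0.333333, E[X²]=0.555556.
E[X] = 0.27·9.49 + 0.21·3.6 + 0.4·7.9 + 0.12·0.333333 = 6.5183.
E[X²] = 0.27·92.6224 + 0.21·16.56 + 0.4·70.31 + 0.12·0.555556 = 56.6763.
Var(X) = E[X²] − (E[X])² = 56.6763 − 42.4882 = 14.1881.

14.188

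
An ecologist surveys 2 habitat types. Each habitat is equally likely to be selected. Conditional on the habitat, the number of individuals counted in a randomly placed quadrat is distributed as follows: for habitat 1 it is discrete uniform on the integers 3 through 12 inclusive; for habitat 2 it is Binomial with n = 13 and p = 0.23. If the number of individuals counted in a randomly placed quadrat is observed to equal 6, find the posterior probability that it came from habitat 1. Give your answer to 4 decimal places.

0.7104

Likelihoods P(X=6 | ·): 1: 0.1; 2: 0.040768.
Posterior ∝ prior × likelihood. Numerator for 1: 0.5·0.1 = 0.05.
Normalizing constant: 0.5·0.1 + 0.5·0.040768 = 0.070384.
P(1 | observation) = 0.05 / 0.070384 = 0.710389.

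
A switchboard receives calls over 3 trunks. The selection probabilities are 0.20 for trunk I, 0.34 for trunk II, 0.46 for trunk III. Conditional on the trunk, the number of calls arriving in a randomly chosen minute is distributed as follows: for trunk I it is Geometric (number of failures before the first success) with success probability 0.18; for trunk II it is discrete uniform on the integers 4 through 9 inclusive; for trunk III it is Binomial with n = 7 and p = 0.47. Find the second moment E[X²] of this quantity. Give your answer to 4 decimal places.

30.3502

For each component E[X²] = Var + (mean)², giving I: 46.0617; II: 45.1667; III: 12.5678.
Overall E[X²] = 0.2·46.0617 + 0.34·45.1667 + 0.46·12.5678 = 30.3502.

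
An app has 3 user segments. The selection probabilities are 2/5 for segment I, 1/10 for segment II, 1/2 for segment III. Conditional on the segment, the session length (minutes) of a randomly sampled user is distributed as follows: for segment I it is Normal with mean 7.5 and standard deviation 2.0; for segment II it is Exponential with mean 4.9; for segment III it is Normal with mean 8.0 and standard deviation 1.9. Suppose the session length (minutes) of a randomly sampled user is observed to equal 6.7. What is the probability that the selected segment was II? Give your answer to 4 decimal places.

Likelihoods f(6.7 | ·): I: 0.184135; II: 0.0519963; III: 0.16615.
Posterior ∝ prior × likelihood. Numerator for II: 0.1·0.0519963 = 0.00519963.
Normalizing constant: 0.4·0.184135 + 0.1·0.0519963 + 0.5·0.16615 = 0.161929.
P(II | observation) = 0.00519963 / 0.161929 = 0.0321106.

0.0321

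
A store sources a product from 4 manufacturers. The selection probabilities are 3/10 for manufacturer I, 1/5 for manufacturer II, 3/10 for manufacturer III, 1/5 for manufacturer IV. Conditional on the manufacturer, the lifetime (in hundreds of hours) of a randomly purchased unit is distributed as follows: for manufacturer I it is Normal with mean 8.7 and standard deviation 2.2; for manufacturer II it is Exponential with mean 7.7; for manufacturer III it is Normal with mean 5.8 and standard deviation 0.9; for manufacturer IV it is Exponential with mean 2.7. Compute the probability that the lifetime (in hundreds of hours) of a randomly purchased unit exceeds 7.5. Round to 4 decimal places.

0.3090

Conditional on each manufacturer, P(X > 7.5): I: 0.70728; II: 0.37756; III: 0.0294534; IV: 0.0621765.
By total probability, P(X > 7.5) = 0.3·0.70728 + 0.2·0.37756 + 0.3·0.0294534 + 0.2·0.0621765 = 0.308967.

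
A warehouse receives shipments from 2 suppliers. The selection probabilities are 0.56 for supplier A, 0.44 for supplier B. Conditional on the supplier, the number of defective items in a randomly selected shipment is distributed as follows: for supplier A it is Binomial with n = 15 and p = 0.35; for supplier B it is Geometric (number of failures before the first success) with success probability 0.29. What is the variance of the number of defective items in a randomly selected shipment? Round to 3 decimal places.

Per component, A: μ=5.25, E[X²]=30.975; B: μ=2.44828, E[X²]=14.4364.
E[X] = 0.56·5.25 + 0.44·2.44828 = 4.01724.
E[X²] = 0.56·30.975 + 0.44·14.4364 = 23.698.
Var(X) = E[X²] − (E[X])² = 23.698 − 16.1382 = 7.55978.

7.560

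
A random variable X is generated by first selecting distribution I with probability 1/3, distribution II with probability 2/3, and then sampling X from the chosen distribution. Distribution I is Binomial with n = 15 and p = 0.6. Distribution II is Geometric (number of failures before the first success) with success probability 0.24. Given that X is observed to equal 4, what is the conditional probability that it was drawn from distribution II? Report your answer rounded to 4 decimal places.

0.9557

Likelihoods P(X=4 | ·): I: 0.00741989; II: 0.0800692.
Posterior ∝ prior × likelihood. Numerator for II: 0.666667·0.0800692 = 0.0533795.
Normalizing constant: 0.333333·0.00741989 + 0.666667·0.0800692 = 0.0558528.
P(II | observation) = 0.0533795 / 0.0558528 = 0.955718.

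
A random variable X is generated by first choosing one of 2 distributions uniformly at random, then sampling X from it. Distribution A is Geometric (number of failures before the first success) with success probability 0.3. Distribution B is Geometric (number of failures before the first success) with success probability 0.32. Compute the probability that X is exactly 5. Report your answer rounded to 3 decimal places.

0.048

Conditional on each component, P(X = 5): A: 0.050421; B: 0.0465259.
By total probability, P(X = 5) = 0.5·0.050421 + 0.5·0.0465259 = 0.0484734.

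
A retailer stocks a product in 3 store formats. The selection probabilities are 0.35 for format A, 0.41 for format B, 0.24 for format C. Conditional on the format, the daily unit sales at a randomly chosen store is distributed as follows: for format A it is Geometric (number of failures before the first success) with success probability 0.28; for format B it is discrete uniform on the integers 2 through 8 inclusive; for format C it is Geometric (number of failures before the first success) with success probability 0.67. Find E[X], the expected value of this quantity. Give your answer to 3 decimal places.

Component means — A: 2.57143; B: 5; C: 0.492537.
E[X] = 0.35·2.57143 + 0.41·5 + 0.24·0.492537 = 3.06821.

3.068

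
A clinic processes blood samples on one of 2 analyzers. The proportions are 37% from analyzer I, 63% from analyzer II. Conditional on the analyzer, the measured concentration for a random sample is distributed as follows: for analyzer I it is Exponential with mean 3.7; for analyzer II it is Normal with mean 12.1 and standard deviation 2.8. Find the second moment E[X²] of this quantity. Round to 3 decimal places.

107.308

For each component E[X²] = Var + (mean)², giving I: 27.38; II: 154.25.
Overall E[X²] = 0.37·27.38 + 0.63·154.25 = 107.308.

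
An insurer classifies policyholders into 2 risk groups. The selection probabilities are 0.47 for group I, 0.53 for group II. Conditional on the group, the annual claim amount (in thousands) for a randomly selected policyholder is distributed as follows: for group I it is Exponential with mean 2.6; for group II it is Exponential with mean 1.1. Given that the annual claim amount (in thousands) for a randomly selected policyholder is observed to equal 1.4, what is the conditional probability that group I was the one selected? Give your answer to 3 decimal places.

Likelihoods f(1.4 | ·): I: 0.224479; II: 0.254606.
Posterior ∝ prior × likelihood. Numerator for I: 0.47·0.224479 = 0.105505.
Normalizing constant: 0.47·0.224479 + 0.53·0.254606 = 0.240446.
P(I | observation) = 0.105505 / 0.240446 = 0.438789.

0.439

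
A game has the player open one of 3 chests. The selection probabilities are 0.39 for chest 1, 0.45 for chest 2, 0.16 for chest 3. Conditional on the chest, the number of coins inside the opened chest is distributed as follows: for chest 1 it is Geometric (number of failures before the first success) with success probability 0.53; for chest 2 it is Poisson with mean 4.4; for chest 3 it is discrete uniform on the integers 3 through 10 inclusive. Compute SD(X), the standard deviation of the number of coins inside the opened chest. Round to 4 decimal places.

2.8147

Per component, 1: μ=0.886792, E[X²]=2.45959; 2: μ=4.4, E[X²]=23.76; 3: μ=6.5, E[X²]=47.5.
E[X] = 0.39·0.886792 + 0.45·4.4 + 0.16·6.5 = 3.36585.
E[X²] = 0.39·2.45959 + 0.45·23.76 + 0.16·47.5 = 19.2512.
Var(X) = E[X²] − (E[X])² = 19.2512 − 11.3289 = 7.9223.
SD(X) = √7.9223 = 2.81466.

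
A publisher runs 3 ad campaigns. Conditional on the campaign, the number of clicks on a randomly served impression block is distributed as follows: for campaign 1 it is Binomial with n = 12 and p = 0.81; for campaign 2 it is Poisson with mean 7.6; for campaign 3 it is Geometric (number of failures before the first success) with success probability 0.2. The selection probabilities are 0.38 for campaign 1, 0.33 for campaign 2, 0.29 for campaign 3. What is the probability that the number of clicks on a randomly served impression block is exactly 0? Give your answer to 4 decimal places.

0.0582

Conditional on each campaign, P(X = 0): 1: 2.21331e-09; 2: 0.000500451; 3: 0.2.
By total probability, P(X = 0) = 0.38·2.21331e-09 + 0.33·0.000500451 + 0.29·0.2 = 0.0581651.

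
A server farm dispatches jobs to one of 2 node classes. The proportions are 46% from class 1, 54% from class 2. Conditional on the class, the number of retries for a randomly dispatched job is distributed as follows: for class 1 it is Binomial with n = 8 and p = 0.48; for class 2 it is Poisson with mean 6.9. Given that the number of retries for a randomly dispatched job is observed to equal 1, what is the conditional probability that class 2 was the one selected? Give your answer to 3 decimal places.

Likelihoods P(X=1 | ·): 1: 0.039478; 2: 0.00695372.
Posterior ∝ prior × likelihood. Numerator for 2: 0.54·0.00695372 = 0.00375501.
Normalizing constant: 0.46·0.039478 + 0.54·0.00695372 = 0.0219149.
P(2 | observation) = 0.00375501 / 0.0219149 = 0.171345.

0.171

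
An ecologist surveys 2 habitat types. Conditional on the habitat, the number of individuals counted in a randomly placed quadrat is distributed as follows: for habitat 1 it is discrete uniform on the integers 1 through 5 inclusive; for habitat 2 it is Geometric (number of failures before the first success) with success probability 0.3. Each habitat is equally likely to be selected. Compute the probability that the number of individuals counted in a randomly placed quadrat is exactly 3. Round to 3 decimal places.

0.151

Conditional on each habitat, P(X = 3): 1: 0.2; 2: 0.1029.
By total probability, P(X = 3) = 0.5·0.2 + 0.5·0.1029 = 0.15145.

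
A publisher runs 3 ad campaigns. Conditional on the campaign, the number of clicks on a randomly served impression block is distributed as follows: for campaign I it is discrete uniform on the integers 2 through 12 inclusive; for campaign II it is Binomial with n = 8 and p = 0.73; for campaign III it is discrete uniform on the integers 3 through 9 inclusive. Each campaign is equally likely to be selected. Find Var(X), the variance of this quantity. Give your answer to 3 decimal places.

Per component, I: μ=7, E[X²]=59; II: μ=5.84, E[X²]=35.6824; III: μ=6, E[X²]=40.
E[X] = 0.333333·7 + 0.333333·5.84 + 0.333333·6 = 6.28.
E[X²] = 0.333333·59 + 0.333333·35.6824 + 0.333333·40 = 44.8941.
Var(X) = E[X²] − (E[X])² = 44.8941 − 39.4384 = 5.45573.

5.456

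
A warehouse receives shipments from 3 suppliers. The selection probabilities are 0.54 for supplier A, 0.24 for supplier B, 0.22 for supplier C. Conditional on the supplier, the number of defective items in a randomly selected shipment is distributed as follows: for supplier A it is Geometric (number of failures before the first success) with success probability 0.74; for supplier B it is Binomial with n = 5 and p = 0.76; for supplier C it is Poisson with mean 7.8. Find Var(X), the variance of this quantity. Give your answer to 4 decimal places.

11.1687

Per component, A: μ=0.351351, E[X²]=0.598247; B: μ=3.8, E[X²]=15.352; C: μ=7.8, E[X²]=68.64.
E[X] = 0.54·0.351351 + 0.24·3.8 + 0.22·7.8 = 2.81773.
E[X²] = 0.54·0.598247 + 0.24·15.352 + 0.22·68.64 = 19.1083.
Var(X) = E[X²] − (E[X])² = 19.1083 − 7.9396 = 11.1687.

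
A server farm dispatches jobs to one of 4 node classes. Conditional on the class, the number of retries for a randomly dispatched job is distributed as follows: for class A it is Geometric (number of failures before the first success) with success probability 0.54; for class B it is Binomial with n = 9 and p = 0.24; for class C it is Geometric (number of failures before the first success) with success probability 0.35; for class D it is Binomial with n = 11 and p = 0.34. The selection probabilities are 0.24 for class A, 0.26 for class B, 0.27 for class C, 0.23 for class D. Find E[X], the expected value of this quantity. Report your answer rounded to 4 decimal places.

Component means — A: 0.851852; B: 2.16; C: 1.85714; D: 3.74.
E[X] = 0.24·0.851852 + 0.26·2.16 + 0.27·1.85714 + 0.23·3.74 = 2.12767.

2.1277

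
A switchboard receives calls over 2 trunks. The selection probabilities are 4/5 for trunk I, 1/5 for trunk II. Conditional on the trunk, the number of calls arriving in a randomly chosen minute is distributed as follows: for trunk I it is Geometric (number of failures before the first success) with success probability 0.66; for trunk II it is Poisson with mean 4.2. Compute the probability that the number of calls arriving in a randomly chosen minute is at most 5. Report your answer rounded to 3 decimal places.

Conditional on each trunk, P(X ≤ 5): I: 0.998455; II: 0.753143.
By total probability, P(X ≤ 5) = 0.8·0.998455 + 0.2·0.753143 = 0.949393.

0.949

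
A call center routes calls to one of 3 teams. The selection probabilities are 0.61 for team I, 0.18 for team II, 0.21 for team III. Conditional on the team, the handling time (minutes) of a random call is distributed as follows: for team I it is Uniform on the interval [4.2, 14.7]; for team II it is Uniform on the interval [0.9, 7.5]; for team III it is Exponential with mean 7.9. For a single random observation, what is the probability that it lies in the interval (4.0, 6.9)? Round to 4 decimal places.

Conditional on each team, P(4.0 < X < 6.9): I: 0.257143; II: 0.439394; III: 0.185182.
By total probability, P(4.0 < X < 6.9) = 0.61·0.257143 + 0.18·0.439394 + 0.21·0.185182 = 0.274836.

0.2748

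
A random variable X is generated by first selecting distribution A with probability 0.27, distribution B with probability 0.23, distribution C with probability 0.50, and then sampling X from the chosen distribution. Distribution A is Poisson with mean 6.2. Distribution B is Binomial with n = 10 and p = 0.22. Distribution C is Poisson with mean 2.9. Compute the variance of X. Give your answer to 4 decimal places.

Per component, A: μ=6.2, E[X²]=44.64; B: μ=2.2, E[X²]=6.556; C: μ=2.9, E[X²]=11.31.
E[X] = 0.27·6.2 + 0.23·2.2 + 0.5·2.9 = 3.63.
E[X²] = 0.27·44.64 + 0.23·6.556 + 0.5·11.31 = 19.2157.
Var(X) = E[X²] − (E[X])² = 19.2157 − 13.1769 = 6.03878.

6.0388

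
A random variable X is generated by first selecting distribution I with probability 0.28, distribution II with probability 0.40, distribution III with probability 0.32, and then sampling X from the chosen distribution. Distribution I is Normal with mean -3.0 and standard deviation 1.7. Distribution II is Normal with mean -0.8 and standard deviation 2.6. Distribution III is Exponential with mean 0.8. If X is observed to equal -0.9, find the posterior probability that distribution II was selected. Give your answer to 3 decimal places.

Likelihoods f(-0.9 | ·): I: 0.109422; II: 0.153326; III: 0.
Posterior ∝ prior × likelihood. Numerator for II: 0.4·0.153326 = 0.0613304.
Normalizing constant: 0.28·0.109422 + 0.4·0.153326 + 0.32·0 = 0.0919685.
P(II | observation) = 0.0613304 / 0.0919685 = 0.666862.

0.667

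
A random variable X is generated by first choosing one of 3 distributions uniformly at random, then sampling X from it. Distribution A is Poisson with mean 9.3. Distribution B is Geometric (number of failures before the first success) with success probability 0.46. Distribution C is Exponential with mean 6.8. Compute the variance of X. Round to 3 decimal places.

Per component, A: μ=9.3, E[X²]=95.79; B: μ=1.17391, E[X²]=3.93006; C: μ=6.8, E[X²]=92.48.
E[X] = 0.333333·9.3 + 0.333333·1.17391 + 0.333333·6.8 = 5.75797.
E[X²] = 0.333333·95.79 + 0.333333·3.93006 + 0.333333·92.48 = 64.0667.
Var(X) = E[X²] − (E[X])² = 64.0667 − 33.1542 = 30.9125.

30.912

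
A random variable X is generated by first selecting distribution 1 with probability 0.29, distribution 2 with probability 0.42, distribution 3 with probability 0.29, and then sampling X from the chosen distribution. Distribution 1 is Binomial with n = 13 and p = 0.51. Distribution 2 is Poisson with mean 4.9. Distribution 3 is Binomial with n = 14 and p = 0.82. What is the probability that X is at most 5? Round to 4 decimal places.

0.3432

Conditional on each component, P(X ≤ 5): 1: 0.265906; 2: 0.633501; 3: 0.000164749.
By total probability, P(X ≤ 5) = 0.29·0.265906 + 0.42·0.633501 + 0.29·0.000164749 = 0.343231.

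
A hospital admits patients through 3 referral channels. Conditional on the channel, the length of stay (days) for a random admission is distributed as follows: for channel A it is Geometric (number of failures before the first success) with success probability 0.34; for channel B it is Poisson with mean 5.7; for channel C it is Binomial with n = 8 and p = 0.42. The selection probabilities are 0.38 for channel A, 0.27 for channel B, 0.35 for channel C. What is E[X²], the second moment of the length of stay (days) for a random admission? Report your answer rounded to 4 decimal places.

For each component E[X²] = Var + (mean)², giving A: 9.47751; B: 38.19; C: 13.2384.
Overall E[X²] = 0.38·9.47751 + 0.27·38.19 + 0.35·13.2384 = 18.5462.

18.5462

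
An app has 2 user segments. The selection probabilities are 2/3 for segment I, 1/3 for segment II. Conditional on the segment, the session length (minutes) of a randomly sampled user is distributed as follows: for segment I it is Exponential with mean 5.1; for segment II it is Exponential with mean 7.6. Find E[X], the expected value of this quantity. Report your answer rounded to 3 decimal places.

Component means — I: 5.1; II: 7.6.
E[X] = 0.666667·5.1 + 0.333333·7.6 = 5.93333.

5.933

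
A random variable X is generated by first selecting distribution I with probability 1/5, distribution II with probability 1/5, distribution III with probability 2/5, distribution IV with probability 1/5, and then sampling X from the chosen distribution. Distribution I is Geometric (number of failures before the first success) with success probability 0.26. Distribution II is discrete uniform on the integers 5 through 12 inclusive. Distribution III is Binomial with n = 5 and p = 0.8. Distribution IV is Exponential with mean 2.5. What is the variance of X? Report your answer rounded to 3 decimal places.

Per component, I: μ=2.84615, E[X²]=19.0473; II: μ=8.5, E[X²]=77.5; III: μ=4, E[X²]=16.8; IV: μ=2.5, E[X²]=12.5.
E[X] = 0.2·2.84615 + 0.2·8.5 + 0.4·4 + 0.2·2.5 = 4.36923.
E[X²] = 0.2·19.0473 + 0.2·77.5 + 0.4·16.8 + 0.2·12.5 = 28.5295.
Var(X) = E[X²] − (E[X])² = 28.5295 − 19.0902 = 9.43929.

9.439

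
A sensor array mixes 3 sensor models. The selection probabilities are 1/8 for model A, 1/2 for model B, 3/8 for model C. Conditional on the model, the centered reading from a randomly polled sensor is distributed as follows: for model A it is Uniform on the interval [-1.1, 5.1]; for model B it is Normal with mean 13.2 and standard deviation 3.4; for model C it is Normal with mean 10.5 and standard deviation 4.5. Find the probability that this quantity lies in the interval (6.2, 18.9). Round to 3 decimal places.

0.766

Conditional on each model, P(6.2 < X < 18.9): A: 0; B: 0.933421; C: 0.799378.
By total probability, P(6.2 < X < 18.9) = 0.125·0 + 0.5·0.933421 + 0.375·0.799378 = 0.766477.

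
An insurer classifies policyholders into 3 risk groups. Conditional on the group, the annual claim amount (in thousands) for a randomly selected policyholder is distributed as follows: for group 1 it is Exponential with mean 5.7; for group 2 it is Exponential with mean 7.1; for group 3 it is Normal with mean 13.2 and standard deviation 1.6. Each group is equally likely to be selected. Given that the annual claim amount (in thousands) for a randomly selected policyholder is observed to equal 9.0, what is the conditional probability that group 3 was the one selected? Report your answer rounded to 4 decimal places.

Likelihoods f(9.0 | ·): 1: 0.036174; 2: 0.0396486; 3: 0.00795261.
Posterior ∝ prior × likelihood. Numerator for 3: 0.333333·0.00795261 = 0.00265087.
Normalizing constant: 0.333333·0.036174 + 0.333333·0.0396486 + 0.333333·0.00795261 = 0.0279251.
P(3 | observation) = 0.00265087 / 0.0279251 = 0.094928.

0.0949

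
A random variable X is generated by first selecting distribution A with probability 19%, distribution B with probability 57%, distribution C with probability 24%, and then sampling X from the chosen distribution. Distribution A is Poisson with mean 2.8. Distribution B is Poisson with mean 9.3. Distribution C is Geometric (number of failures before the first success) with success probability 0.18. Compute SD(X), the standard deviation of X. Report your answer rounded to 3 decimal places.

4.439

Per component, A: μ=2.8, E[X²]=10.64; B: μ=9.3, E[X²]=95.79; C: μ=4.55556, E[X²]=46.0617.
E[X] = 0.19·2.8 + 0.57·9.3 + 0.24·4.55556 = 6.92633.
E[X²] = 0.19·10.64 + 0.57·95.79 + 0.24·46.0617 = 67.6767.
Var(X) = E[X²] − (E[X])² = 67.6767 − 47.9741 = 19.7026.
SD(X) = √19.7026 = 4.43876.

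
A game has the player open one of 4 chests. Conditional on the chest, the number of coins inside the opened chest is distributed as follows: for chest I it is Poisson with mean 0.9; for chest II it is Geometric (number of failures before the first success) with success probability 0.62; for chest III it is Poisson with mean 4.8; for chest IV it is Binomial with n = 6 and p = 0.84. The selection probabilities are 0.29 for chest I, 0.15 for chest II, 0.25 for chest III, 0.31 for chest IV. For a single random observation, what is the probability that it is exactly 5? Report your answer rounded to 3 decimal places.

Conditional on each chest, P(X = 5): I: 0.00200063; II: 0.00491258; III: 0.174748; IV: 0.401483.
By total probability, P(X = 5) = 0.29·0.00200063 + 0.15·0.00491258 + 0.25·0.174748 + 0.31·0.401483 = 0.169464.

0.169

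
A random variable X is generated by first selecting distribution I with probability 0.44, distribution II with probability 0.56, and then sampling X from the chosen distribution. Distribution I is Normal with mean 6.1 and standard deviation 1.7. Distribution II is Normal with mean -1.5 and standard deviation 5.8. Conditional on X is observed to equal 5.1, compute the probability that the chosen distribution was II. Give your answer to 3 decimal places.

0.188

Likelihoods f(5.1 | ·): I: 0.197389; II: 0.0359999.
Posterior ∝ prior × likelihood. Numerator for II: 0.56·0.0359999 = 0.0201599.
Normalizing constant: 0.44·0.197389 + 0.56·0.0359999 = 0.107011.
P(II | observation) = 0.0201599 / 0.107011 = 0.188391.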